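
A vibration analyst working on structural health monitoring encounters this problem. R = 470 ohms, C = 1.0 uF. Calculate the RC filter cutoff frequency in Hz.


Cutoff frequency of a first-order RC filter:
fc = 1 / (2 * pi * R * C)
C = 1.0 uF = 1e-06 F
fc = 1 / (2 * pi * 470 * 1e-06)
   = 1 / 0.0029530970943744
   = 338.627538 Hz

338.627538 Hz


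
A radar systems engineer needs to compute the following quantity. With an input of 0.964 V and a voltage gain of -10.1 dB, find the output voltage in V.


Output voltage from dB gain:
V_out = V_in * 10^(gain_dB / 20)
      = 0.964 * 10^(-10.1 / 20)
      = 0.964 * 0.312608
      = 0.3014 V

0.3014 V


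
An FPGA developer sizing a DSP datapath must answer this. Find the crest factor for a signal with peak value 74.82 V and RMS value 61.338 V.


Crest factor is the ratio of peak to RMS:
CF = V_peak / V_rms
   = 74.82 / 61.338
   = 1.2198

1.2198


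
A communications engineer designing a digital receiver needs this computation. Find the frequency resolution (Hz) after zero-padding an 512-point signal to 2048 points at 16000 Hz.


Frequency resolution after zero-padding:
N_padded = 512 * 4 = 2048
df = fs / N_padded
   = 16000 / 2048
   = 7.8125 Hz

7.8125 Hz


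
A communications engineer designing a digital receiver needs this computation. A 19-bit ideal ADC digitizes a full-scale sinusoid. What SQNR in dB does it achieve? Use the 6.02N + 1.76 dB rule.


Theoretical SNR for a full-scale sinusoid:
SNR = 6.02 * N + 1.76
    = 6.02 * 19 + 1.76
    = 114.38 + 1.76
    = 116.14 dB

116.14 dB


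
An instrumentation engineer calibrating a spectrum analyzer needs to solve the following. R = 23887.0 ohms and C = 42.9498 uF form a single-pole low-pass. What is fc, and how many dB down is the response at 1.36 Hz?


Step 1 — cutoff frequency:
fc = 1 / (2*pi*R*C)
C = 42.9498 uF = 4.29498e-05 F
fc = 1 / (2*pi*23887.0*4.29498e-05)
   = 0.155131 Hz

Step 2 — magnitude at f = 1.36 Hz:
|H(f)| = 1 / sqrt(1 + (f/fc)^2)
f/fc = 1.36 / 0.155131 = 8.766784
|H| = 1 / sqrt(1 + 76.856502) = 0.113332
|H|_dB = 20*log10(0.113332) = -18.91 dB

fc = 0.155131 Hz; |H(1.36 Hz)| = -18.91 dB


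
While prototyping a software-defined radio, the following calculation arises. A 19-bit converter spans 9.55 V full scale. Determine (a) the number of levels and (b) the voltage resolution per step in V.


Step 1 — number of quantization levels:
L = 2^N = 2^19 = 524288

Step 2 — LSB step size:
delta = Vfs / L
      = 9.55 / 524288
      = 1.822e-05 V

Levels = 524288; step size = 1.822e-05 V


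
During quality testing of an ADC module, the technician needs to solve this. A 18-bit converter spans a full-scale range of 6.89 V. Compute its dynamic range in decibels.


Dynamic range from full-scale to LSB:
V_min = V_max / 2^bits = 6.89 / 2^18
DR = 20 * log10(V_max / V_min)
   = 20 * log10(2^18)
   = 20 * 18 * log10(2)
   = 108.37 dB

108.37 dB


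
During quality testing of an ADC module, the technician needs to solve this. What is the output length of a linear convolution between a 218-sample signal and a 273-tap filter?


Linear convolution output length:
L = N + M - 1
  = 218 + 273 - 1
  = 490 samples

490


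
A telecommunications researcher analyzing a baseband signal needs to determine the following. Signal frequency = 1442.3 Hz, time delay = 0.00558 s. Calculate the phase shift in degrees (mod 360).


Phase shift from frequency and time delay:
phi = 360 * f * t_delay
    = 360 * 1442.3 * 0.00558
    = 2897.29 degrees
    mod 360 = 17.29 degrees

17.29 degrees


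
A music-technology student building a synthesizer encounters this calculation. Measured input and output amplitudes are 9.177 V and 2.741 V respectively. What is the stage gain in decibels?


Voltage gain in dB:
G = 20 * log10(Vout / Vin)
  = 20 * log10(2.741 / 9.177)
  = 20 * log10(0.298681)
  = 20 * -0.524792
  = -10.5 dB

-10.5 dB


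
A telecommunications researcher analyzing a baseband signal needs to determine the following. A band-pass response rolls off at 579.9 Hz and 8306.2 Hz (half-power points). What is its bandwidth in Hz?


Bandwidth is the difference of -3dB frequencies:
BW = f_high - f_low
   = 8306.2 - 579.9
   = 7726.3 Hz

7726.3 Hz


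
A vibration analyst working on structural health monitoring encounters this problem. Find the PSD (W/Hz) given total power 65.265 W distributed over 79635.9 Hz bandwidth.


Power spectral density:
PSD = P / BW
    = 65.265 / 79635.9
    = 0.00081954 W/Hz

0.00081954 W/Hz


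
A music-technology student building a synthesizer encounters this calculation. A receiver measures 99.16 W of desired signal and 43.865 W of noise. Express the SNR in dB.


SNR in decibels:
SNR = 10 * log10(Ps / Pn)
    = 10 * log10(99.16 / 43.865)
    = 10 * log10(2.2606)
    = 10 * 0.3542
    = 3.54 dB

3.54 dB


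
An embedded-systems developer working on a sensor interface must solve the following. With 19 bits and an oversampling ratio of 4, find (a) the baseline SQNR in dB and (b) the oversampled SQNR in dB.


Step 1 — baseline SQNR at Nyquist:
SQNR_base = 6.02*N + 1.76
          = 6.02*19 + 1.76
          = 116.14 dB

Step 2 — oversampling processing gain:
G = 10*log10(OSR) = 10*log10(4) = 6.02 dB

Step 3 — total:
SQNR_total = 116.14 + 6.02 = 122.16 dB

Base SQNR = 116.14 dB; oversampled SQNR = 122.16 dB


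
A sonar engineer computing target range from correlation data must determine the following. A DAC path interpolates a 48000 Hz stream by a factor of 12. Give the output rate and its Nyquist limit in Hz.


Step 1 — output sample rate after interpolation by L:
fs_out = L * fs_in = 12 * 48000 = 576000 Hz

Step 2 — Nyquist frequency of the output stream:
f_Nyq = fs_out / 2 = 576000 / 2 = 288000.0 Hz

fs_out = 576000 Hz; f_Nyquist = 288000.0 Hz


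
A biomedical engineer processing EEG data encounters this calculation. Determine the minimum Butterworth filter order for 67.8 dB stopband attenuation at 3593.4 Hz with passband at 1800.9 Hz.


Butterworth filter order formula:
n = log10(10^(A/10) - 1) / (2 * log10(f_stop/f_pass))
10^(67.8/10) - 1 = 6025594.8607
f_stop/f_pass = 3593.4 / 1800.9 = 1.9953
n = 11.2994 -> ceil = 12

12


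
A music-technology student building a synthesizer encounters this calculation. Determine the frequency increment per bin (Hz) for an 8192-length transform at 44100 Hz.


DFT frequency resolution:
df = fs / N
   = 44100 / 8192
   = 5.3833 Hz

5.3833 Hz


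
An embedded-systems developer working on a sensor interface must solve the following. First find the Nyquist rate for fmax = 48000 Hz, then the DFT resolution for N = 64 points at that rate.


Step 1 — Nyquist sampling rate:
fs = 2 * fmax = 2 * 48000 = 96000 Hz

Step 2 — DFT bin spacing:
df = fs / N = 96000 / 64 = 1500.0 Hz

1500.0 Hz


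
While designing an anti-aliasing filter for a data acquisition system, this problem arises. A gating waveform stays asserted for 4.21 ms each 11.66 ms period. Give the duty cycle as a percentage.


Duty cycle as a percentage:
DC = (t_on / T) * 100
   = (4.21 / 11.66) * 100
   = 0.361063 * 100
   = 36.11 %

36.11 %


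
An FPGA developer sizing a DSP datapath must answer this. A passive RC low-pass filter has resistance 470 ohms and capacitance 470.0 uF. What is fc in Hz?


Cutoff frequency of a first-order RC filter:
fc = 1 / (2 * pi * R * C)
C = 470.0 uF = 0.00047 F
fc = 1 / (2 * pi * 470 * 0.00047)
   = 1 / 1.387955634356
   = 0.720484 Hz

0.720484 Hz


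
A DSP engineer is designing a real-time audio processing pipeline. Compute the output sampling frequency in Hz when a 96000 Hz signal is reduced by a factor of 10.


Decimation reduces the sample rate:
fs_out = fs_in / M
       = 96000 / 10
       = 9600.0 Hz

9600.0 Hz


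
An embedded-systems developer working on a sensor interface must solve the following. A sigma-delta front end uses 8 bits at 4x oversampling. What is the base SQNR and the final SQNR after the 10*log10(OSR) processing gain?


Step 1 — baseline SQNR at Nyquist:
SQNR_base = 6.02*N + 1.76
          = 6.02*8 + 1.76
          = 49.92 dB

Step 2 — oversampling processing gain:
G = 10*log10(OSR) = 10*log10(4) = 6.02 dB

Step 3 — total:
SQNR_total = 49.92 + 6.02 = 55.94 dB

Base SQNR = 49.92 dB; oversampled SQNR = 55.94 dB


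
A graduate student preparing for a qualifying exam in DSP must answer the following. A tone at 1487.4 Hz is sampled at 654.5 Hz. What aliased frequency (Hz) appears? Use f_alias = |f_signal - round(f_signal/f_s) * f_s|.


Compute the nearest integer multiple of fs to the signal:
n = round(1487.4 / 654.5) = 2
f_alias = |1487.4 - 2 * 654.5|
        = |1487.4 - 1309.0|
        = 178.4 Hz

178.4


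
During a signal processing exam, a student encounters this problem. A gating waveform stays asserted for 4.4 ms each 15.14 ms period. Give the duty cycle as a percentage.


Duty cycle as a percentage:
DC = (t_on / T) * 100
   = (4.4 / 15.14) * 100
   = 0.290621 * 100
   = 29.06 %

29.06 %


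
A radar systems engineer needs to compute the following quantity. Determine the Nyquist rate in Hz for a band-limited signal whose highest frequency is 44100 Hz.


The Nyquist rate is twice the maximum frequency component.
fs_min = 2 * fmax
      = 2 * 44100
      = 88200 Hz

88200


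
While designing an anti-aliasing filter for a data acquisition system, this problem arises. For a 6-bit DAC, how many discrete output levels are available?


Number of quantization levels = 2^N
= 2^6
= 64

64


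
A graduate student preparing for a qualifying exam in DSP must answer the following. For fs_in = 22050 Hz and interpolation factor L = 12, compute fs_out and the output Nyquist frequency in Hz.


Step 1 — output sample rate after interpolation by L:
fs_out = L * fs_in = 12 * 22050 = 264600 Hz

Step 2 — Nyquist frequency of the output stream:
f_Nyq = fs_out / 2 = 264600 / 2 = 132300.0 Hz

fs_out = 264600 Hz; f_Nyquist = 132300.0 Hz


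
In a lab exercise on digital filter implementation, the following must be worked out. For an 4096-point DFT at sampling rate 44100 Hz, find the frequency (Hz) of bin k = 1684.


Frequency of DFT bin k:
f_k = k * fs / N
    = 1684 * 44100 / 4096
    = 74264400 / 4096
    = 18130.957 Hz

18130.957 Hz


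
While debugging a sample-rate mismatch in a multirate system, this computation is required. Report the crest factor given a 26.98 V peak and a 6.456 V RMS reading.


Crest factor is the ratio of peak to RMS:
CF = V_peak / V_rms
   = 26.98 / 6.456
   = 4.1791

4.1791


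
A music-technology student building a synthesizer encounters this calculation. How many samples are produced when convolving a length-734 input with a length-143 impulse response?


Linear convolution output length:
L = N + M - 1
  = 734 + 143 - 1
  = 876 samples

876


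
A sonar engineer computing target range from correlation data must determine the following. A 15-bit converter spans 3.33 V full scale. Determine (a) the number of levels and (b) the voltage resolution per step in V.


Step 1 — number of quantization levels:
L = 2^N = 2^15 = 32768

Step 2 — LSB step size:
delta = Vfs / L
      = 3.33 / 32768
      = 0.00010162 V

Levels = 32768; step size = 0.00010162 V


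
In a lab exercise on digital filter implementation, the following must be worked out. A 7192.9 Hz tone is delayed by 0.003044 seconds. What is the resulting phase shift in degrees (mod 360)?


Phase shift from frequency and time delay:
phi = 360 * f * t_delay
    = 360 * 7192.9 * 0.003044
    = 7882.27 degrees
    mod 360 = 322.27 degrees

322.27 degrees


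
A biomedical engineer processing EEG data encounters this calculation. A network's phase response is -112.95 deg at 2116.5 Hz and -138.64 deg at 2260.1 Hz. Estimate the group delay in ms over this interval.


Group delay from phase difference:
tau = -d(phi)/d(omega)
d(phi) = -25.69 deg = -0.448375 rad
d(omega) = 2*pi*(2260.1 - 2116.5) = 902.2654 rad/s
tau = -(-0.448375) / 902.2654
    = 0.4969 ms

0.4969 ms


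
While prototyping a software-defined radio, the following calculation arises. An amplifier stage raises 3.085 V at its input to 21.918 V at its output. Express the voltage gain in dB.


Voltage gain in dB:
G = 20 * log10(Vout / Vin)
  = 20 * log10(21.918 / 3.085)
  = 20 * log10(7.1047)
  = 20 * 0.851546
  = 17.03 dB

17.03 dB


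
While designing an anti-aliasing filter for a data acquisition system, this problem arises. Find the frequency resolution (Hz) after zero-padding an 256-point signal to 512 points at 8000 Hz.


Frequency resolution after zero-padding:
N_padded = 256 * 2 = 512
df = fs / N_padded
   = 8000 / 512
   = 15.625 Hz

15.625 Hz


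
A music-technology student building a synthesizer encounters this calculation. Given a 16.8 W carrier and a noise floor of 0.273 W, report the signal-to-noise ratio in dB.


SNR in decibels:
SNR = 10 * log10(Ps / Pn)
    = 10 * log10(16.8 / 0.273)
    = 10 * log10(61.5385)
    = 10 * 1.7891
    = 17.89 dB

17.89 dB


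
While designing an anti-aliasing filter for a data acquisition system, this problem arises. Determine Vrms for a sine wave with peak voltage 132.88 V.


RMS voltage for a sinusoidal waveform:
V_rms = V_peak / sqrt(2)
      = 132.88 / 1.414214
      = 93.96 V

93.96 V


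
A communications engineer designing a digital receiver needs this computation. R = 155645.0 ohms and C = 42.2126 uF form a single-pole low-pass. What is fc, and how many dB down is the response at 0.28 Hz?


Step 1 — cutoff frequency:
fc = 1 / (2*pi*R*C)
C = 42.2126 uF = 4.22126e-05 F
fc = 1 / (2*pi*155645.0*4.22126e-05)
   = 0.0242238 Hz

Step 2 — magnitude at f = 0.28 Hz:
|H(f)| = 1 / sqrt(1 + (f/fc)^2)
f/fc = 0.28 / 0.0242238 = 11.55888
|H| = 1 / sqrt(1 + 133.607707) = 0.0861916
|H|_dB = 20*log10(0.0861916) = -21.29 dB

fc = 0.0242238 Hz; |H(0.28 Hz)| = -21.29 dB


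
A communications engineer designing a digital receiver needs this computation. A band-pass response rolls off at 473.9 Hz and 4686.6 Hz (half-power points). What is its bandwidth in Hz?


Bandwidth is the difference of -3dB frequencies:
BW = f_high - f_low
   = 4686.6 - 473.9
   = 4212.7 Hz

4212.7 Hz


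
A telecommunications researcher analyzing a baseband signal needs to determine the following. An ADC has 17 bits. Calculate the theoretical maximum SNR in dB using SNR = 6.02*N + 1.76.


Theoretical SNR for a full-scale sinusoid:
SNR = 6.02 * N + 1.76
    = 6.02 * 17 + 1.76
    = 102.34 + 1.76
    = 104.1 dB

104.1 dB


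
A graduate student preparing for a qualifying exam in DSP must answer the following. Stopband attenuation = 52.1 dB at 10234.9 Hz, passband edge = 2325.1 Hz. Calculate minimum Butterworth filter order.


Butterworth filter order formula:
n = log10(10^(A/10) - 1) / (2 * log10(f_stop/f_pass))
10^(52.1/10) - 1 = 162180.0097
f_stop/f_pass = 10234.9 / 2325.1 = 4.4019
n = 4.0473 -> ceil = 5

5


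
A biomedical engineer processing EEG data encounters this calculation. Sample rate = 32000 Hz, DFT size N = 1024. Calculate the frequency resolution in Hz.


DFT frequency resolution:
df = fs / N
   = 32000 / 1024
   = 31.25 Hz

31.25 Hz


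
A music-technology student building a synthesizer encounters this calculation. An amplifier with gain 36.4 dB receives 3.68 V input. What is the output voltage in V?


Output voltage from dB gain:
V_out = V_in * 10^(gain_dB / 20)
      = 3.68 * 10^(36.4 / 20)
      = 3.68 * 66.069345
      = 243.1352 V

243.1352 V


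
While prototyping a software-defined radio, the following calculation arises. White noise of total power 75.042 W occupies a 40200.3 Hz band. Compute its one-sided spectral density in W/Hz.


Power spectral density:
PSD = P / BW
    = 75.042 / 40200.3
    = 0.0018667 W/Hz

0.0018667 W/Hz


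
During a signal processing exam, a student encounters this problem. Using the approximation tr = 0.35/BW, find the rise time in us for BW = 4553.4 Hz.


Rise time from bandwidth relationship:
tr = 0.35 / BW
   = 0.35 / 4553.4
   = 7.686563886e-05 s
   = 76.8656 us

76.8656 us


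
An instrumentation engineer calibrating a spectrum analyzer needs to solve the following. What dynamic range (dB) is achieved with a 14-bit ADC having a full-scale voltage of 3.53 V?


Dynamic range from full-scale to LSB:
V_min = V_max / 2^bits = 3.53 / 2^14
DR = 20 * log10(V_max / V_min)
   = 20 * log10(2^14)
   = 20 * 14 * log10(2)
   = 84.29 dB

84.29 dB


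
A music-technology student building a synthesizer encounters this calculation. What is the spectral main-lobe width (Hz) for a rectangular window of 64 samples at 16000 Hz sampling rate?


Main lobe width for a rectangular window:
Width = 2 * fs / N
      = 2 * 16000 / 64
      = 32000 / 64
      = 500.0 Hz

500.0 Hz


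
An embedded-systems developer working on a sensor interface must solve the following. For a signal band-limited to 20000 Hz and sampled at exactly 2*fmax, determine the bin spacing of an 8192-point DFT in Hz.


Step 1 — Nyquist sampling rate:
fs = 2 * fmax = 2 * 20000 = 40000 Hz

Step 2 — DFT bin spacing:
df = fs / N = 40000 / 8192 = 4.8828 Hz

4.8828 Hz


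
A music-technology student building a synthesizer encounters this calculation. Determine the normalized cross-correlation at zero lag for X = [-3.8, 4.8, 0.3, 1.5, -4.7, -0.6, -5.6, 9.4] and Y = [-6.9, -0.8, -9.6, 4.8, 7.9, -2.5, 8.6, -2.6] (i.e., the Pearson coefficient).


Pearson correlation coefficient (population):
r = cov(X,Y) / (std(X) * std(Y))
Mean X = 0.1625, Mean Y = -0.1375
Cov(X,Y) = -10.168906
Std(X) = 4.766796, Std(Y) = 6.251787
r = -0.3412

-0.3412


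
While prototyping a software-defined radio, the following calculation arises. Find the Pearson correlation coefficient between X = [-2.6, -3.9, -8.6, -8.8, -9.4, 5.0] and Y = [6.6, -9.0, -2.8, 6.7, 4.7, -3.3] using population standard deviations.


Pearson correlation coefficient (population):
r = cov(X,Y) / (std(X) * std(Y))
Mean X = -4.7167, Mean Y = 0.4833
Cov(X,Y) = -10.656944
Std(X) = 5.053849, Std(Y) = 5.900118
r = -0.3574

-0.3574


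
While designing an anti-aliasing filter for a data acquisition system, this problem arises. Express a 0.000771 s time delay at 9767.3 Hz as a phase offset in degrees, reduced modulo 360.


Phase shift from frequency and time delay:
phi = 360 * f * t_delay
    = 360 * 9767.3 * 0.000771
    = 2711.01 degrees
    mod 360 = 191.01 degrees

191.01 degrees


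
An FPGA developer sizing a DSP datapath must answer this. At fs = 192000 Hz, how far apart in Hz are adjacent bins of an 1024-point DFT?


DFT frequency resolution:
df = fs / N
   = 192000 / 1024
   = 187.5 Hz

187.5 Hz


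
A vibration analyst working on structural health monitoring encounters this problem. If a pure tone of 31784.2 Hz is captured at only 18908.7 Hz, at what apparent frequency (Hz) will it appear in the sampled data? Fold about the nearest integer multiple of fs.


Compute the nearest integer multiple of fs to the signal:
n = round(31784.2 / 18908.7) = 2
f_alias = |31784.2 - 2 * 18908.7|
        = |31784.2 - 37817.4|
        = 6033.2 Hz

6033.2


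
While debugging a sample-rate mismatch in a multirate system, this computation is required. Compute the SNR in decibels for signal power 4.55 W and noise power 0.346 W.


SNR in decibels:
SNR = 10 * log10(Ps / Pn)
    = 10 * log10(4.55 / 0.346)
    = 10 * log10(13.1503)
    = 10 * 1.1189
    = 11.19 dB

11.19 dB


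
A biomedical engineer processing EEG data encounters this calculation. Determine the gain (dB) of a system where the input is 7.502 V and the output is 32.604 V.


Voltage gain in dB:
G = 20 * log10(Vout / Vin)
  = 20 * log10(32.604 / 7.502)
  = 20 * log10(4.346041)
  = 20 * 0.638094
  = 12.76 dB

12.76 dB


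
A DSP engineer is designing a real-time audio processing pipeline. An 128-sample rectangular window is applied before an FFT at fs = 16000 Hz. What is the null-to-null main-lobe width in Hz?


Main lobe width for a rectangular window:
Width = 2 * fs / N
      = 2 * 16000 / 128
      = 32000 / 128
      = 250.0 Hz

250.0 Hz


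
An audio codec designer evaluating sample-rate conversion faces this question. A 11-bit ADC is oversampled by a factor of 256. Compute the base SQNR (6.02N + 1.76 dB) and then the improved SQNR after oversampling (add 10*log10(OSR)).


Step 1 — baseline SQNR at Nyquist:
SQNR_base = 6.02*N + 1.76
          = 6.02*11 + 1.76
          = 67.98 dB

Step 2 — oversampling processing gain:
G = 10*log10(OSR) = 10*log10(256) = 24.08 dB

Step 3 — total:
SQNR_total = 67.98 + 24.08 = 92.06 dB

Base SQNR = 67.98 dB; oversampled SQNR = 92.06 dB


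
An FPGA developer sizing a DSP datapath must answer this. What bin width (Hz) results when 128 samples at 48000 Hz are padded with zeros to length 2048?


Frequency resolution after zero-padding:
N_padded = 128 * 16 = 2048
df = fs / N_padded
   = 48000 / 2048
   = 23.4375 Hz

23.4375 Hz


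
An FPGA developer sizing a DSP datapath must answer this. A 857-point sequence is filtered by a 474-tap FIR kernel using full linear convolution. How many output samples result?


Linear convolution output length:
L = N + M - 1
  = 857 + 474 - 1
  = 1330 samples

1330


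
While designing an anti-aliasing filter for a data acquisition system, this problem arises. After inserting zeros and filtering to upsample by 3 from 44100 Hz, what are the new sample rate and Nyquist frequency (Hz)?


Step 1 — output sample rate after interpolation by L:
fs_out = L * fs_in = 3 * 44100 = 132300 Hz

Step 2 — Nyquist frequency of the output stream:
f_Nyq = fs_out / 2 = 132300 / 2 = 66150.0 Hz

fs_out = 132300 Hz; f_Nyquist = 66150.0 Hz


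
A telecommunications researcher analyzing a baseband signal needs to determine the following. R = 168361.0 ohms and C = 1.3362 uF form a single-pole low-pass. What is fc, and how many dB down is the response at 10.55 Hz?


Step 1 — cutoff frequency:
fc = 1 / (2*pi*R*C)
C = 1.3362 uF = 1.3362e-06 F
fc = 1 / (2*pi*168361.0*1.3362e-06)
   = 0.707469 Hz

Step 2 — magnitude at f = 10.55 Hz:
|H(f)| = 1 / sqrt(1 + (f/fc)^2)
f/fc = 10.55 / 0.707469 = 14.912314
|H| = 1 / sqrt(1 + 222.377109) = 0.0669084
|H|_dB = 20*log10(0.0669084) = -23.49 dB

fc = 0.707469 Hz; |H(10.55 Hz)| = -23.49 dB


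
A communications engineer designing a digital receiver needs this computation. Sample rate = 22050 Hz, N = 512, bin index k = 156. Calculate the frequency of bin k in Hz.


Frequency of DFT bin k:
f_k = k * fs / N
    = 156 * 22050 / 512
    = 3439800 / 512
    = 6718.359 Hz

6718.359 Hz


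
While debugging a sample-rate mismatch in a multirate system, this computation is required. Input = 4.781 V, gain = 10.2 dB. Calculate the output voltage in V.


Output voltage from dB gain:
V_out = V_in * 10^(gain_dB / 20)
      = 4.781 * 10^(10.2 / 20)
      = 4.781 * 3.235937
      = 15.471 V

15.471 V


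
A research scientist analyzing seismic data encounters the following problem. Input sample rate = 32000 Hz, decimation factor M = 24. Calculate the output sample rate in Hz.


Decimation reduces the sample rate:
fs_out = fs_in / M
       = 32000 / 24
       = 1333.3333 Hz

1333.3333 Hz


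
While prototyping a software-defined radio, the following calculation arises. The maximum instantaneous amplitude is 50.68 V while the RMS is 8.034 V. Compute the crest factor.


Crest factor is the ratio of peak to RMS:
CF = V_peak / V_rms
   = 50.68 / 8.034
   = 6.3082

6.3082


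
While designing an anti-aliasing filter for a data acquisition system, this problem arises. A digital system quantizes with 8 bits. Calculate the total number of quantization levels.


Number of quantization levels = 2^N
= 2^8
= 256

256


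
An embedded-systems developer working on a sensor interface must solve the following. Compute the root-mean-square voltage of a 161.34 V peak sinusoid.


RMS voltage for a sinusoidal waveform:
V_rms = V_peak / sqrt(2)
      = 161.34 / 1.414214
      = 114.085 V

114.085 V


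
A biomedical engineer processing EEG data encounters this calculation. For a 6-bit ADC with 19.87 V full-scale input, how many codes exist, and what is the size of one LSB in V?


Step 1 — number of quantization levels:
L = 2^N = 2^6 = 64

Step 2 — LSB step size:
delta = Vfs / L
      = 19.87 / 64
      = 0.31046875 V

Levels = 64; step size = 0.31046875 V


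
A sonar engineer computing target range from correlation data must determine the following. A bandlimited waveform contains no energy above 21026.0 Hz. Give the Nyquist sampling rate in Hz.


The Nyquist rate is twice the maximum frequency component.
fs_min = 2 * fmax
      = 2 * 21026.0
      = 42052.0 Hz

42052.0


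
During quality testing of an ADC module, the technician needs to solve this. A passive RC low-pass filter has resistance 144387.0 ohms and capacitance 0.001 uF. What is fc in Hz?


Cutoff frequency of a first-order RC filter:
fc = 1 / (2 * pi * R * C)
C = 0.001 uF = 1e-09 F
fc = 1 / (2 * pi * 144387.0 * 1e-09)
   = 1 / 0.00090721027694774
   = 1102.280282 Hz

1102.280282 Hz


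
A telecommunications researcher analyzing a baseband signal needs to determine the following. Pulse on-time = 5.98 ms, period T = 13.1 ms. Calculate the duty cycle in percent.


Duty cycle as a percentage:
DC = (t_on / T) * 100
   = (5.98 / 13.1) * 100
   = 0.456489 * 100
   = 45.65 %

45.65 %


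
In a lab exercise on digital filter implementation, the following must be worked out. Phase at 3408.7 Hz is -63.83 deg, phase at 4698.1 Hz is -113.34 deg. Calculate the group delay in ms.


Group delay from phase difference:
tau = -d(phi)/d(omega)
d(phi) = -49.51 deg = -0.864113 rad
d(omega) = 2*pi*(4698.1 - 3408.7) = 8101.5391 rad/s
tau = -(-0.864113) / 8101.5391
    = 0.1067 ms

0.1067 ms


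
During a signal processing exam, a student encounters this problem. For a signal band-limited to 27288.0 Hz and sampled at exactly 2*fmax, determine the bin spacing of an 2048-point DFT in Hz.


Step 1 — Nyquist sampling rate:
fs = 2 * fmax = 2 * 27288.0 = 54576.0 Hz

Step 2 — DFT bin spacing:
df = fs / N = 54576.0 / 2048 = 26.6484 Hz

26.6484 Hz


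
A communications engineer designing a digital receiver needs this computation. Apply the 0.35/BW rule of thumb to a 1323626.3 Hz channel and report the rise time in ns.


Rise time from bandwidth relationship:
tr = 0.35 / BW
   = 0.35 / 1323626.3
   = 2.644250874e-07 s
   = 264.4251 ns

264.4251 ns


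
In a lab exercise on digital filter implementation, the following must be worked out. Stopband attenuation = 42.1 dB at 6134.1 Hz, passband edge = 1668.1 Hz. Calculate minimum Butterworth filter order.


Butterworth filter order formula:
n = log10(10^(A/10) - 1) / (2 * log10(f_stop/f_pass))
10^(42.1/10) - 1 = 16217.101
f_stop/f_pass = 6134.1 / 1668.1 = 3.6773
n = 3.7222 -> ceil = 4

4


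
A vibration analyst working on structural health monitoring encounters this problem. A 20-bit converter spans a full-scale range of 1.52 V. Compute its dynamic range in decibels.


Dynamic range from full-scale to LSB:
V_min = V_max / 2^bits = 1.52 / 2^20
DR = 20 * log10(V_max / V_min)
   = 20 * log10(2^20)
   = 20 * 20 * log10(2)
   = 120.41 dB

120.41 dB


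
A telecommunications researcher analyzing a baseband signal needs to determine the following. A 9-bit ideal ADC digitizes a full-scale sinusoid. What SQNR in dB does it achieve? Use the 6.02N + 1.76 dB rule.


Theoretical SNR for a full-scale sinusoid:
SNR = 6.02 * N + 1.76
    = 6.02 * 9 + 1.76
    = 54.18 + 1.76
    = 55.94 dB

55.94 dB


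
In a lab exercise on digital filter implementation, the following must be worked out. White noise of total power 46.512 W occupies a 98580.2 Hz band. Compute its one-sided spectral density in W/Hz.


Power spectral density:
PSD = P / BW
    = 46.512 / 98580.2
    = 0.00047182 W/Hz

0.00047182 W/Hz


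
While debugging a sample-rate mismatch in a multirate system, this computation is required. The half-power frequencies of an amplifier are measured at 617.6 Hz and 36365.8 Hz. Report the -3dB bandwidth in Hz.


Bandwidth is the difference of -3dB frequencies:
BW = f_high - f_low
   = 36365.8 - 617.6
   = 35748.2 Hz

35748.2 Hz


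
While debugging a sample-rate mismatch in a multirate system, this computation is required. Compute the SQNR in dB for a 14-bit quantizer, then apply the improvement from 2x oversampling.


Step 1 — baseline SQNR at Nyquist:
SQNR_base = 6.02*N + 1.76
          = 6.02*14 + 1.76
          = 86.04 dB

Step 2 — oversampling processing gain:
G = 10*log10(OSR) = 10*log10(2) = 3.01 dB

Step 3 — total:
SQNR_total = 86.04 + 3.01 = 89.05 dB

Base SQNR = 86.04 dB; oversampled SQNR = 89.05 dB


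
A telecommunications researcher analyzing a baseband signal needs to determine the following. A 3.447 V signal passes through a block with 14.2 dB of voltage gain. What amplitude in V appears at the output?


Output voltage from dB gain:
V_out = V_in * 10^(gain_dB / 20)
      = 3.447 * 10^(14.2 / 20)
      = 3.447 * 5.128614
      = 17.6783 V

17.6783 V


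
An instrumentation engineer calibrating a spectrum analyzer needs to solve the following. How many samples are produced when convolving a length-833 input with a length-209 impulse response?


Linear convolution output length:
L = N + M - 1
  = 833 + 209 - 1
  = 1041 samples

1041


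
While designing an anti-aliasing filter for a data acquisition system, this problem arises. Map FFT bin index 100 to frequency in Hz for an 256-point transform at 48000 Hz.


Frequency of DFT bin k:
f_k = k * fs / N
    = 100 * 48000 / 256
    = 4800000 / 256
    = 18750.0 Hz

18750.0 Hz


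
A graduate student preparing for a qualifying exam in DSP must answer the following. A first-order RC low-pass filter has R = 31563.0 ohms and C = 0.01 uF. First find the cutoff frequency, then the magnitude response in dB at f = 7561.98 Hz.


Step 1 — cutoff frequency:
fc = 1 / (2*pi*R*C)
C = 0.01 uF = 1e-08 F
fc = 1 / (2*pi*31563.0*1e-08)
   = 504.245 Hz

Step 2 — magnitude at f = 7561.98 Hz:
|H(f)| = 1 / sqrt(1 + (f/fc)^2)
f/fc = 7561.98 / 504.245 = 14.996639
|H| = 1 / sqrt(1 + 224.899181) = 0.0665339
|H|_dB = 20*log10(0.0665339) = -23.54 dB

fc = 504.245 Hz; |H(7561.98 Hz)| = -23.54 dB


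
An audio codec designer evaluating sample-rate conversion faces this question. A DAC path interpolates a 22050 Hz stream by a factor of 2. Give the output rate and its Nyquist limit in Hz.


Step 1 — output sample rate after interpolation by L:
fs_out = L * fs_in = 2 * 22050 = 44100 Hz

Step 2 — Nyquist frequency of the output stream:
f_Nyq = fs_out / 2 = 44100 / 2 = 22050.0 Hz

fs_out = 44100 Hz; f_Nyquist = 22050.0 Hz


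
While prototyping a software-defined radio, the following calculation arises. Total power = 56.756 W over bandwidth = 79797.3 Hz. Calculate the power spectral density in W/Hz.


Power spectral density:
PSD = P / BW
    = 56.756 / 79797.3
    = 0.00071125 W/Hz

0.00071125 W/Hz


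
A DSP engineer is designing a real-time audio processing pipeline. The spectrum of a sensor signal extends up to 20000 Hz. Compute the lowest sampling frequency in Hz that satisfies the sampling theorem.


The Nyquist rate is twice the maximum frequency component.
fs_min = 2 * fmax
      = 2 * 20000
      = 40000 Hz

40000


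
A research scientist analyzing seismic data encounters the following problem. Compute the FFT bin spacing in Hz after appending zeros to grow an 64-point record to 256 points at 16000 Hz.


Frequency resolution after zero-padding:
N_padded = 64 * 4 = 256
df = fs / N_padded
   = 16000 / 256
   = 62.5 Hz

62.5 Hz


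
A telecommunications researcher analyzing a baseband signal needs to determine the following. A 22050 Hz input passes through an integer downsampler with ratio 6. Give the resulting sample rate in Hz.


Decimation reduces the sample rate:
fs_out = fs_in / M
       = 22050 / 6
       = 3675.0 Hz

3675.0 Hz


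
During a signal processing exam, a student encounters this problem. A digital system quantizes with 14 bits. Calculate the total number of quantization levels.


Number of quantization levels = 2^N
= 2^14
= 16384

16384


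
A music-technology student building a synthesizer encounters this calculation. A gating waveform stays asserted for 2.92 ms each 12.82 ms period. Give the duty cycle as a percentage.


Duty cycle as a percentage:
DC = (t_on / T) * 100
   = (2.92 / 12.82) * 100
   = 0.227769 * 100
   = 22.78 %

22.78 %


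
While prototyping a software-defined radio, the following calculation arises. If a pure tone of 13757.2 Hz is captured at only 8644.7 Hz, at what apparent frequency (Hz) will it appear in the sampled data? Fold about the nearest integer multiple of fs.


Compute the nearest integer multiple of fs to the signal:
n = round(13757.2 / 8644.7) = 2
f_alias = |13757.2 - 2 * 8644.7|
        = |13757.2 - 17289.4|
        = 3532.2 Hz

3532.2


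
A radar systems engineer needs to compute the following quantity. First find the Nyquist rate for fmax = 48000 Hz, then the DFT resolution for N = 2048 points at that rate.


Step 1 — Nyquist sampling rate:
fs = 2 * fmax = 2 * 48000 = 96000 Hz

Step 2 — DFT bin spacing:
df = fs / N = 96000 / 2048 = 46.875 Hz

46.875 Hz


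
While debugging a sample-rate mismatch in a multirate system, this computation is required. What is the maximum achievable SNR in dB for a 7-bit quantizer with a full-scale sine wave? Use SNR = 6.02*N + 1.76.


Theoretical SNR for a full-scale sinusoid:
SNR = 6.02 * N + 1.76
    = 6.02 * 7 + 1.76
    = 42.14 + 1.76
    = 43.9 dB

43.9 dB


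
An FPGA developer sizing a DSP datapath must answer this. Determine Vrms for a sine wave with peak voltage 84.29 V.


RMS voltage for a sinusoidal waveform:
V_rms = V_peak / sqrt(2)
      = 84.29 / 1.414214
      = 59.602 V

59.602 V


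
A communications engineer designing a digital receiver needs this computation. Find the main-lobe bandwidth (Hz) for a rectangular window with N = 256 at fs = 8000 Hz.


Main lobe width for a rectangular window:
Width = 2 * fs / N
      = 2 * 8000 / 256
      = 16000 / 256
      = 62.5 Hz

62.5 Hz


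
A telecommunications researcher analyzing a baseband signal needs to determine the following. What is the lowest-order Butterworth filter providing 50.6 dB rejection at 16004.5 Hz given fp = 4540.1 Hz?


Butterworth filter order formula:
n = log10(10^(A/10) - 1) / (2 * log10(f_stop/f_pass))
10^(50.6/10) - 1 = 114814.3621
f_stop/f_pass = 16004.5 / 4540.1 = 3.5251
n = 4.6237 -> ceil = 5

5


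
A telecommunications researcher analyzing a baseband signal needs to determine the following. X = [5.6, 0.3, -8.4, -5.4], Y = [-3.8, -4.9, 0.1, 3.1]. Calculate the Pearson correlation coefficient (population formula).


Pearson correlation coefficient (population):
r = cov(X,Y) / (std(X) * std(Y))
Mean X = -1.975, Mean Y = -1.375
Cov(X,Y) = -12.798125
Std(X) = 5.375116, Std(Y) = 3.182275
r = -0.7482

-0.7482


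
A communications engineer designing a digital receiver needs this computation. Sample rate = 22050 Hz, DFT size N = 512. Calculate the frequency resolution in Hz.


DFT frequency resolution:
df = fs / N
   = 22050 / 512
   = 43.0664 Hz

43.0664 Hz


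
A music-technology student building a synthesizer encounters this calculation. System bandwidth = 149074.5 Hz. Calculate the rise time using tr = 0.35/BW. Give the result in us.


Rise time from bandwidth relationship:
tr = 0.35 / BW
   = 0.35 / 149074.5
   = 2.347819379e-06 s
   = 2.3478 us

2.3478 us


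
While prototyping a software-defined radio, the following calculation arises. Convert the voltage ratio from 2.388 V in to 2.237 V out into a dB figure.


Voltage gain in dB:
G = 20 * log10(Vout / Vin)
  = 20 * log10(2.237 / 2.388)
  = 20 * log10(0.936767)
  = 20 * -0.028368
  = -0.57 dB

-0.57 dB


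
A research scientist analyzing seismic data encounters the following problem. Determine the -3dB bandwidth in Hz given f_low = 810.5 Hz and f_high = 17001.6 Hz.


Bandwidth is the difference of -3dB frequencies:
BW = f_high - f_low
   = 17001.6 - 810.5
   = 16191.1 Hz

16191.1 Hz


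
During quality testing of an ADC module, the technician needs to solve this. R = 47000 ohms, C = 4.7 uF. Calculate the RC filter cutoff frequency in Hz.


Cutoff frequency of a first-order RC filter:
fc = 1 / (2 * pi * R * C)
C = 4.7 uF = 4.7e-06 F
fc = 1 / (2 * pi * 47000 * 4.7e-06)
   = 1 / 1.387955634356
   = 0.720484 Hz

0.720484 Hz


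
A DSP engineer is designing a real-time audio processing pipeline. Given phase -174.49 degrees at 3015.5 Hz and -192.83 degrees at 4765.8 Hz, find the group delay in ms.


Group delay from phase difference:
tau = -d(phi)/d(omega)
d(phi) = -18.34 deg = -0.320093 rad
d(omega) = 2*pi*(4765.8 - 3015.5) = 10997.4592 rad/s
tau = -(-0.320093) / 10997.4592
    = 0.0291 ms

0.0291 ms


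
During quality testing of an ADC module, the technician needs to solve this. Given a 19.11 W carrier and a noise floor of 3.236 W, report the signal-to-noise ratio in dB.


SNR in decibels:
SNR = 10 * log10(Ps / Pn)
    = 10 * log10(19.11 / 3.236)
    = 10 * log10(5.9054)
    = 10 * 0.7713
    = 7.71 dB

7.71 dB


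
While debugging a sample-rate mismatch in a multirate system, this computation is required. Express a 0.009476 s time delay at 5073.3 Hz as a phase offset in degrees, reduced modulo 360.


Phase shift from frequency and time delay:
phi = 360 * f * t_delay
    = 360 * 5073.3 * 0.009476
    = 17306.85 degrees
    mod 360 = 26.85 degrees

26.85 degrees


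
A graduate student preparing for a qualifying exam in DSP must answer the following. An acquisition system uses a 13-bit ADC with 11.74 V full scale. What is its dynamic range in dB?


Dynamic range from full-scale to LSB:
V_min = V_max / 2^bits = 11.74 / 2^13
DR = 20 * log10(V_max / V_min)
   = 20 * log10(2^13)
   = 20 * 13 * log10(2)
   = 78.27 dB

78.27 dB


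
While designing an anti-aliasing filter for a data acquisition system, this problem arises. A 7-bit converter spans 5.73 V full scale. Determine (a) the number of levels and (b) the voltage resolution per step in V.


Step 1 — number of quantization levels:
L = 2^N = 2^7 = 128

Step 2 — LSB step size:
delta = Vfs / L
      = 5.73 / 128
      = 0.04476563 V

Levels = 128; step size = 0.04476563 V


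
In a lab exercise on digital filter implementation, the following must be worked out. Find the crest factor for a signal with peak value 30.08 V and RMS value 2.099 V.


Crest factor is the ratio of peak to RMS:
CF = V_peak / V_rms
   = 30.08 / 2.099
   = 14.3306

14.3306


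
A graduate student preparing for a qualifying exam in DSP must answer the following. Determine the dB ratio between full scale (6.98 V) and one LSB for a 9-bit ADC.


Dynamic range from full-scale to LSB:
V_min = V_max / 2^bits = 6.98 / 2^9
DR = 20 * log10(V_max / V_min)
   = 20 * log10(2^9)
   = 20 * 9 * log10(2)
   = 54.19 dB

54.19 dB


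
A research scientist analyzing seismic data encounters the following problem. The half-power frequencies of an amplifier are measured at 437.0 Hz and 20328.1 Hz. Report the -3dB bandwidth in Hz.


Bandwidth is the difference of -3dB frequencies:
BW = f_high - f_low
   = 20328.1 - 437.0
   = 19891.1 Hz

19891.1 Hz


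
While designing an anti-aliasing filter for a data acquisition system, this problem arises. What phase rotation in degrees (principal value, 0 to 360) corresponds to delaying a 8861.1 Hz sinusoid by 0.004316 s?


Phase shift from frequency and time delay:
phi = 360 * f * t_delay
    = 360 * 8861.1 * 0.004316
    = 13768.02 degrees
    mod 360 = 88.02 degrees

88.02 degrees


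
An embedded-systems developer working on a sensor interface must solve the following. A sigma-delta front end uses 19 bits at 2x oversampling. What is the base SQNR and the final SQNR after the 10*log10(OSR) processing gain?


Step 1 — baseline SQNR at Nyquist:
SQNR_base = 6.02*N + 1.76
          = 6.02*19 + 1.76
          = 116.14 dB

Step 2 — oversampling processing gain:
G = 10*log10(OSR) = 10*log10(2) = 3.01 dB

Step 3 — total:
SQNR_total = 116.14 + 3.01 = 119.15 dB

Base SQNR = 116.14 dB; oversampled SQNR = 119.15 dB
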